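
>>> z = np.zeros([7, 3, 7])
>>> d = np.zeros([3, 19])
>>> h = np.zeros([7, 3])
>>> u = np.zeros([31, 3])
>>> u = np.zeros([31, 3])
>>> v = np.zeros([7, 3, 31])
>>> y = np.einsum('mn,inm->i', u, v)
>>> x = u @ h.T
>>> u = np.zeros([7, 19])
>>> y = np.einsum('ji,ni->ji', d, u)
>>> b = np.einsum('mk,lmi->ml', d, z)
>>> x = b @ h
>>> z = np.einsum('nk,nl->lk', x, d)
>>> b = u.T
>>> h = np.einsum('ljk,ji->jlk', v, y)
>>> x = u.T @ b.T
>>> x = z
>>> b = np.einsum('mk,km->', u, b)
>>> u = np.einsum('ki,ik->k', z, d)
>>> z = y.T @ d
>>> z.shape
(19, 19)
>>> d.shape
(3, 19)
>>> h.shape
(3, 7, 31)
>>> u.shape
(19,)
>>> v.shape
(7, 3, 31)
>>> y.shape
(3, 19)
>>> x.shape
(19, 3)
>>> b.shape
()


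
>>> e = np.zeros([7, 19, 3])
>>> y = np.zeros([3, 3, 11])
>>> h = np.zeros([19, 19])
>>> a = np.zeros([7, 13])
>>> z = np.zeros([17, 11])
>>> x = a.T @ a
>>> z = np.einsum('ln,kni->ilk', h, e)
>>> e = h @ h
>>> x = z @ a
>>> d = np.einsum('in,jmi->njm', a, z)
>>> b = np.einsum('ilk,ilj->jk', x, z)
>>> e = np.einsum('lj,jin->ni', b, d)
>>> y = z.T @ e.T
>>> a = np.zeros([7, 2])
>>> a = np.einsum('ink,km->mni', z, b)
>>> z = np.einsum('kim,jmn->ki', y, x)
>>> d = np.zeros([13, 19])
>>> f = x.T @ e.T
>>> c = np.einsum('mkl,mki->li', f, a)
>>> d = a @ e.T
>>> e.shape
(19, 3)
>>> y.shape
(7, 19, 19)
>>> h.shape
(19, 19)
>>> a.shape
(13, 19, 3)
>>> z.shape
(7, 19)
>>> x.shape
(3, 19, 13)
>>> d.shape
(13, 19, 19)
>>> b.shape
(7, 13)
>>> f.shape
(13, 19, 19)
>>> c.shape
(19, 3)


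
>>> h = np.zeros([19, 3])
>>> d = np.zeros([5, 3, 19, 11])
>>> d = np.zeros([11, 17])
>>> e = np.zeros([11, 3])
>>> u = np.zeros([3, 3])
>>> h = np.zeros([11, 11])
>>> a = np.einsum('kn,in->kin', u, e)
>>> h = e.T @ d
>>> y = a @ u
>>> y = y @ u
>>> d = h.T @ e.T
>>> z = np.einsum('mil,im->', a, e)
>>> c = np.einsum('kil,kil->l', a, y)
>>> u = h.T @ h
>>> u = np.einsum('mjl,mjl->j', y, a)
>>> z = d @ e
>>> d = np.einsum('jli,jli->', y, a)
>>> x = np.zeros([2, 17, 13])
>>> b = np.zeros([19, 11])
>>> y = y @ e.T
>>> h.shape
(3, 17)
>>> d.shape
()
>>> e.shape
(11, 3)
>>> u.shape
(11,)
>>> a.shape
(3, 11, 3)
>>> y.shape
(3, 11, 11)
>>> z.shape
(17, 3)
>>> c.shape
(3,)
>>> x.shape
(2, 17, 13)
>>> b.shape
(19, 11)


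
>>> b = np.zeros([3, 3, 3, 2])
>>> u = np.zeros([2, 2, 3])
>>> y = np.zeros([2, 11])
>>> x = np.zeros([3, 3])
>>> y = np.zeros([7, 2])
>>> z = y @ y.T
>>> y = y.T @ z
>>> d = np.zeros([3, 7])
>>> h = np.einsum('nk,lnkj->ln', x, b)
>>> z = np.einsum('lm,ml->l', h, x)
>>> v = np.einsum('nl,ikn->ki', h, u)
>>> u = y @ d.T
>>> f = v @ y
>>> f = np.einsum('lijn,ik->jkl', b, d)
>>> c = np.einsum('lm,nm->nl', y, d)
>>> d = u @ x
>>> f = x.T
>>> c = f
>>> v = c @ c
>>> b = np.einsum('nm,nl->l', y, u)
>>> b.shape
(3,)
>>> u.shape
(2, 3)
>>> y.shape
(2, 7)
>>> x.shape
(3, 3)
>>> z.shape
(3,)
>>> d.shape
(2, 3)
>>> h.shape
(3, 3)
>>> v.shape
(3, 3)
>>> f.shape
(3, 3)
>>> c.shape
(3, 3)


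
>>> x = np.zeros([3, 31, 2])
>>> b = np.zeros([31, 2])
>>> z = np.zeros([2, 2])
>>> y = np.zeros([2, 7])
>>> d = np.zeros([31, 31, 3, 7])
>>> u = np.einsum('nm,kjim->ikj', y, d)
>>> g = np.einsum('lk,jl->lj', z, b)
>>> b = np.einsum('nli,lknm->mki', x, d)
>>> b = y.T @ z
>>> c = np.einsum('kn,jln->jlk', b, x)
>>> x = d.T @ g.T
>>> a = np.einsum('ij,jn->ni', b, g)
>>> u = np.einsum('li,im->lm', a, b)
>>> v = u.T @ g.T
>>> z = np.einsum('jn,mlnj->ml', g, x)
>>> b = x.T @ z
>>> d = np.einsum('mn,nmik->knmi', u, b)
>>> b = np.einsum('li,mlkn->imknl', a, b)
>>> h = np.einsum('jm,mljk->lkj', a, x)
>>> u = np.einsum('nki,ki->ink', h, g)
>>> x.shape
(7, 3, 31, 2)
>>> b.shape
(7, 2, 3, 3, 31)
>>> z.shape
(7, 3)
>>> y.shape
(2, 7)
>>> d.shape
(3, 2, 31, 3)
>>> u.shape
(31, 3, 2)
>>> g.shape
(2, 31)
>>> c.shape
(3, 31, 7)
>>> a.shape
(31, 7)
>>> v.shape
(2, 2)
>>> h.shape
(3, 2, 31)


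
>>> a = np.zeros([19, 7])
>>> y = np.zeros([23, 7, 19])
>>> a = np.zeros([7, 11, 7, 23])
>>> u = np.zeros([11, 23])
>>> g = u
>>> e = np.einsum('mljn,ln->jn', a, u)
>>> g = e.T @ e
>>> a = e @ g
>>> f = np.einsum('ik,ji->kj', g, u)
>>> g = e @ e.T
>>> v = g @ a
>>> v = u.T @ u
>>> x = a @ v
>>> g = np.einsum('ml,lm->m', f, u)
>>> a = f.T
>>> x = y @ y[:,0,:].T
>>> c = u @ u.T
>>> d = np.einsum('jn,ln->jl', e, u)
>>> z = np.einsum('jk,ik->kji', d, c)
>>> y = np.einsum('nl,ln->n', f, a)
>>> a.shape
(11, 23)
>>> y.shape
(23,)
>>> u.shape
(11, 23)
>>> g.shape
(23,)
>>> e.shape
(7, 23)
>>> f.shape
(23, 11)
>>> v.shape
(23, 23)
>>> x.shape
(23, 7, 23)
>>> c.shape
(11, 11)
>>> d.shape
(7, 11)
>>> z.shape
(11, 7, 11)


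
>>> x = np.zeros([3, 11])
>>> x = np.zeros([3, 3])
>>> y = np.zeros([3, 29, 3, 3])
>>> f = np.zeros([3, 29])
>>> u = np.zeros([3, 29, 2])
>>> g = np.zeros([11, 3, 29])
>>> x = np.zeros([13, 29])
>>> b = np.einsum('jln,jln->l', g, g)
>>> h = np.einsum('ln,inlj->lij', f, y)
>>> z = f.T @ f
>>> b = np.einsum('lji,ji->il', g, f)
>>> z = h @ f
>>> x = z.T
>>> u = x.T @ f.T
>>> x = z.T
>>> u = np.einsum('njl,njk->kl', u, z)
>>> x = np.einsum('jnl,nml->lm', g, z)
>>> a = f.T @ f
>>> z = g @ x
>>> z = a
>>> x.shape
(29, 3)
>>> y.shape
(3, 29, 3, 3)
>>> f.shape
(3, 29)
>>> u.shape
(29, 3)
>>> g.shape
(11, 3, 29)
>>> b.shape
(29, 11)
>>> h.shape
(3, 3, 3)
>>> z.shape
(29, 29)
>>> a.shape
(29, 29)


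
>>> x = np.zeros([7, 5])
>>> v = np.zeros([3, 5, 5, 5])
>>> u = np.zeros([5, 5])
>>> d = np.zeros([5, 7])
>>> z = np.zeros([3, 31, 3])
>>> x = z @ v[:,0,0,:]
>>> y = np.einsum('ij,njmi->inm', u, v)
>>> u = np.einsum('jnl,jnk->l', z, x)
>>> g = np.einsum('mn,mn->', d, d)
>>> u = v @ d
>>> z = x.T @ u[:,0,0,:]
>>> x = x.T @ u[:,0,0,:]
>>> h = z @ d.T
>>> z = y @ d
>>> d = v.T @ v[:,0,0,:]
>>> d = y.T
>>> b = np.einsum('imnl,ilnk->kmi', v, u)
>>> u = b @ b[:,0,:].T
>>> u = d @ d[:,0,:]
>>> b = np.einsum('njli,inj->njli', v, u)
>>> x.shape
(5, 31, 7)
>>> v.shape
(3, 5, 5, 5)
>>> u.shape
(5, 3, 5)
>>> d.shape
(5, 3, 5)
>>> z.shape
(5, 3, 7)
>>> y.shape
(5, 3, 5)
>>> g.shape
()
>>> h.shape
(5, 31, 5)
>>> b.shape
(3, 5, 5, 5)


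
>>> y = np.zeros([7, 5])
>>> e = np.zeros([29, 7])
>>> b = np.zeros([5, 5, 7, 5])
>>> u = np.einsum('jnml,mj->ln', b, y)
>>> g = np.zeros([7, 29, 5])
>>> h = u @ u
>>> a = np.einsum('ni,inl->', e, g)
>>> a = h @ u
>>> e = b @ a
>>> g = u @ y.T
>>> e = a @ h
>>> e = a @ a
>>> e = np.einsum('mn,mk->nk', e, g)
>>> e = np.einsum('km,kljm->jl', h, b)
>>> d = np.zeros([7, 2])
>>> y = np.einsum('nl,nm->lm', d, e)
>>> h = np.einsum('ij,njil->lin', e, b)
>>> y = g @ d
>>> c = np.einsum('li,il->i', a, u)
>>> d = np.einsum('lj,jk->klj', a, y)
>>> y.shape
(5, 2)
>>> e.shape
(7, 5)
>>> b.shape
(5, 5, 7, 5)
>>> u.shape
(5, 5)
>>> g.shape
(5, 7)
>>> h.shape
(5, 7, 5)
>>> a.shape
(5, 5)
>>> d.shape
(2, 5, 5)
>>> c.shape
(5,)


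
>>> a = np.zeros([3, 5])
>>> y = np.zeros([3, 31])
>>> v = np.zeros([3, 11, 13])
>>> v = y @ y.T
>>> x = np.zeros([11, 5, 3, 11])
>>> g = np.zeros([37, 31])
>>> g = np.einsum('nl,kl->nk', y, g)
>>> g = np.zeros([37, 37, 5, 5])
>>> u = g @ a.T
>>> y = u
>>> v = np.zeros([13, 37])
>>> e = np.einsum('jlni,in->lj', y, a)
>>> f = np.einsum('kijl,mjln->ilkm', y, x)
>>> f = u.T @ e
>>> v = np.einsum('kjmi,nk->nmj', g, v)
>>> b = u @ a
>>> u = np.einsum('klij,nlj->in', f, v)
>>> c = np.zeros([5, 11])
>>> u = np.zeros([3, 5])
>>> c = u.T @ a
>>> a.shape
(3, 5)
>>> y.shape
(37, 37, 5, 3)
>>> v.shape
(13, 5, 37)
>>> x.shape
(11, 5, 3, 11)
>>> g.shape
(37, 37, 5, 5)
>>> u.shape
(3, 5)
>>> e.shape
(37, 37)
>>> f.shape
(3, 5, 37, 37)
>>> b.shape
(37, 37, 5, 5)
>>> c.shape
(5, 5)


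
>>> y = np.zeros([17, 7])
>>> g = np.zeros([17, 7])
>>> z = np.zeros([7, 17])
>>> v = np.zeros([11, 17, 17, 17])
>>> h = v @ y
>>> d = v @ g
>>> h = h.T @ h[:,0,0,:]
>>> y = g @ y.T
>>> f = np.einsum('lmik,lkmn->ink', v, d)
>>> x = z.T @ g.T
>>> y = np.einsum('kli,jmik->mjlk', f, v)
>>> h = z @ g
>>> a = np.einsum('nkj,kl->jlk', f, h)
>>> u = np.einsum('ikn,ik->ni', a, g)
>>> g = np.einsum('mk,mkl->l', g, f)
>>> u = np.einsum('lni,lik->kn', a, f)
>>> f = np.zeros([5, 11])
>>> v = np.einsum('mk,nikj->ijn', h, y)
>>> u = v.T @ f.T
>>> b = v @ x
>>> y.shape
(17, 11, 7, 17)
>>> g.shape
(17,)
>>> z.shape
(7, 17)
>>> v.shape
(11, 17, 17)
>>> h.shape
(7, 7)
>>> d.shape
(11, 17, 17, 7)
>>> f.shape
(5, 11)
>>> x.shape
(17, 17)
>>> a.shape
(17, 7, 7)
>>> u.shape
(17, 17, 5)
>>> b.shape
(11, 17, 17)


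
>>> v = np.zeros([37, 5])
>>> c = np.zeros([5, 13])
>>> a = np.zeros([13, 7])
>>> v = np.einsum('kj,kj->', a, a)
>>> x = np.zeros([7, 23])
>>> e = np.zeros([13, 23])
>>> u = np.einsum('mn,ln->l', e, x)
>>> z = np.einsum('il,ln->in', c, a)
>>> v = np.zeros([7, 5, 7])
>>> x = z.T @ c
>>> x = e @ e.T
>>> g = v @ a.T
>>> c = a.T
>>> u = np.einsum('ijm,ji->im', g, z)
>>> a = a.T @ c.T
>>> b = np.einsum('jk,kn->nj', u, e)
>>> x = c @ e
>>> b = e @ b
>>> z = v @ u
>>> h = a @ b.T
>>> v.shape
(7, 5, 7)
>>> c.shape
(7, 13)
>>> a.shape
(7, 7)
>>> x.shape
(7, 23)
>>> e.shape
(13, 23)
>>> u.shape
(7, 13)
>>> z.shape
(7, 5, 13)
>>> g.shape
(7, 5, 13)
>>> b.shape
(13, 7)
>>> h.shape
(7, 13)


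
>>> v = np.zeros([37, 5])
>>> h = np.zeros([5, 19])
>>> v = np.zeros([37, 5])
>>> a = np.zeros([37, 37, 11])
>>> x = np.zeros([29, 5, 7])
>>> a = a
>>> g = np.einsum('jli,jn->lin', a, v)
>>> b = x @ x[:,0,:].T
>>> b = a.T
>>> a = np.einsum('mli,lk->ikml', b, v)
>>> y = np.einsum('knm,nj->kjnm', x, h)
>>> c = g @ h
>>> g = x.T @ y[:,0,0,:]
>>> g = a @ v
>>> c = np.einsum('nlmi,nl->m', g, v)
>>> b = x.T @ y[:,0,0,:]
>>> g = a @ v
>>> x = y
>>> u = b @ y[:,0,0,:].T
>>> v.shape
(37, 5)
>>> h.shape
(5, 19)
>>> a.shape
(37, 5, 11, 37)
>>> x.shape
(29, 19, 5, 7)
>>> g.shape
(37, 5, 11, 5)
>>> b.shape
(7, 5, 7)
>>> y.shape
(29, 19, 5, 7)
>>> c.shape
(11,)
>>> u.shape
(7, 5, 29)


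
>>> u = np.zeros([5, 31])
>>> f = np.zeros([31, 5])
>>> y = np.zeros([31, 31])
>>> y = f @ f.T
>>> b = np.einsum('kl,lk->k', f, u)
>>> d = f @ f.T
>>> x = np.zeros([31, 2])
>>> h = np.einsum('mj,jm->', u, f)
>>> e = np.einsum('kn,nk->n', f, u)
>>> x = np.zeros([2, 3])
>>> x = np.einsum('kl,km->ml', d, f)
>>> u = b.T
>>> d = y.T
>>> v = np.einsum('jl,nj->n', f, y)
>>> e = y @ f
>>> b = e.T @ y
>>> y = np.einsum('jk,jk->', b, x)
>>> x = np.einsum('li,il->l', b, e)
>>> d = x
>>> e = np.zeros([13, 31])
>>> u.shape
(31,)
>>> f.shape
(31, 5)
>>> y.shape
()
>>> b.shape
(5, 31)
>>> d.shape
(5,)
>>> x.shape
(5,)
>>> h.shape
()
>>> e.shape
(13, 31)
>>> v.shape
(31,)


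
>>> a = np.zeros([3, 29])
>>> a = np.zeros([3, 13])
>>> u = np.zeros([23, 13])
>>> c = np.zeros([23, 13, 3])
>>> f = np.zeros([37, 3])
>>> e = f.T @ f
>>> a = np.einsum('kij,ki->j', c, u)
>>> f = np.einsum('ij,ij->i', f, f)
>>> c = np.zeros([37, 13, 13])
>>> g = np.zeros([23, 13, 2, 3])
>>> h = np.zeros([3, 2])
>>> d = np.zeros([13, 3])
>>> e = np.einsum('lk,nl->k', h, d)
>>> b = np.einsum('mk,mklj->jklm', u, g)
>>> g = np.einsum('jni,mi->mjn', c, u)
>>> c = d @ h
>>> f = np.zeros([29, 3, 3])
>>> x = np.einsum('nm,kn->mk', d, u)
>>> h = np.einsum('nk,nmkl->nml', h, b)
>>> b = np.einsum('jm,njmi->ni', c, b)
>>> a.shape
(3,)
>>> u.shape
(23, 13)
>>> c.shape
(13, 2)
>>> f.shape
(29, 3, 3)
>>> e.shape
(2,)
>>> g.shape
(23, 37, 13)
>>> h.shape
(3, 13, 23)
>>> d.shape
(13, 3)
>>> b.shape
(3, 23)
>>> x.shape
(3, 23)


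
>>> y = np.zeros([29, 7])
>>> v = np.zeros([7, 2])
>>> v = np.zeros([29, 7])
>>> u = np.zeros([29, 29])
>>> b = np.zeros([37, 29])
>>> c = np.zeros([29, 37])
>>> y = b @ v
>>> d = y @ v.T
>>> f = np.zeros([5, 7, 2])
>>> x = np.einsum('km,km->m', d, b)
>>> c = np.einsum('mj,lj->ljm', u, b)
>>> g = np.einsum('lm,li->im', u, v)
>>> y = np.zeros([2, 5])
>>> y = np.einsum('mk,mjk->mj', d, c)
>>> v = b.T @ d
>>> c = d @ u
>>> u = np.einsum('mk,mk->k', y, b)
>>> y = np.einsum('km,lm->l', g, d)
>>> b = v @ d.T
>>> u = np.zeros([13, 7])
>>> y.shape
(37,)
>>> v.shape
(29, 29)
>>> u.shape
(13, 7)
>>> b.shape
(29, 37)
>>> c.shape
(37, 29)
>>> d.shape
(37, 29)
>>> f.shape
(5, 7, 2)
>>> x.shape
(29,)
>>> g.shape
(7, 29)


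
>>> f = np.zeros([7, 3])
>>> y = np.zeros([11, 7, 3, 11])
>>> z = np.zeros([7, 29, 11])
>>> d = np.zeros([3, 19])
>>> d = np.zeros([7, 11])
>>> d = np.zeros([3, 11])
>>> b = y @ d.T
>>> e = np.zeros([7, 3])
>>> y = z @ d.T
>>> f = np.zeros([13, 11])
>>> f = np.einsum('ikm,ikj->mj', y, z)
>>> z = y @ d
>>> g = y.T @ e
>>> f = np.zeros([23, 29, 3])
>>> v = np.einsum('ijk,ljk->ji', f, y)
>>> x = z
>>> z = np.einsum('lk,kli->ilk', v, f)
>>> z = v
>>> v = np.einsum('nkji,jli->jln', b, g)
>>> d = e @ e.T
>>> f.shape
(23, 29, 3)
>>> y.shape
(7, 29, 3)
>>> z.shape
(29, 23)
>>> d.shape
(7, 7)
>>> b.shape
(11, 7, 3, 3)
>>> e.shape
(7, 3)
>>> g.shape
(3, 29, 3)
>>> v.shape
(3, 29, 11)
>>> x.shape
(7, 29, 11)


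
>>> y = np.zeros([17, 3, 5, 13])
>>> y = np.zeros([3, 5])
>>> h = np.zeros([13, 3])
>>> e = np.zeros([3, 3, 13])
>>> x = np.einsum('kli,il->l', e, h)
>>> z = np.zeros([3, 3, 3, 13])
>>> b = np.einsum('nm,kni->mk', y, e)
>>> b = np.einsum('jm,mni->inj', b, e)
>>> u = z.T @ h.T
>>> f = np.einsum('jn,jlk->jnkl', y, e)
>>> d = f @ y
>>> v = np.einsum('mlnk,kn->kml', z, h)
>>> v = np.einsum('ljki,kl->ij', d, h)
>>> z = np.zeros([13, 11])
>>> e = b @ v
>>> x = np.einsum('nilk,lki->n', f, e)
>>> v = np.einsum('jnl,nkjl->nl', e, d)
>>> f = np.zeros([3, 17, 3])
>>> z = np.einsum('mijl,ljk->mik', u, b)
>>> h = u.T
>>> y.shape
(3, 5)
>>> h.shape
(13, 3, 3, 13)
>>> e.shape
(13, 3, 5)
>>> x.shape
(3,)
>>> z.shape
(13, 3, 5)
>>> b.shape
(13, 3, 5)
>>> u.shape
(13, 3, 3, 13)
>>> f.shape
(3, 17, 3)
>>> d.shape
(3, 5, 13, 5)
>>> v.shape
(3, 5)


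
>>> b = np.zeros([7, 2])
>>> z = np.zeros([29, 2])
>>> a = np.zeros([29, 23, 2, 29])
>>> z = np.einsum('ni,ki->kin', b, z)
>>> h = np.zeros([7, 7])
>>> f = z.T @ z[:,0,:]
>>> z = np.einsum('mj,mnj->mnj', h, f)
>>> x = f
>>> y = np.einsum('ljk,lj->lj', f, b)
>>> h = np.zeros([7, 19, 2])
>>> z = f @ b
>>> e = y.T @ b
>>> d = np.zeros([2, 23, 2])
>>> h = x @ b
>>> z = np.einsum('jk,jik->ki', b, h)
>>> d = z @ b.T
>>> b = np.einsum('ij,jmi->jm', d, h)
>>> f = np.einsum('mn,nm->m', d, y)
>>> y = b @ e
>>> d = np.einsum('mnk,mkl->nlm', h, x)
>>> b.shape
(7, 2)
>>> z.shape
(2, 2)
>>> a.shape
(29, 23, 2, 29)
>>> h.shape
(7, 2, 2)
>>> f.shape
(2,)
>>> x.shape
(7, 2, 7)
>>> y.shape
(7, 2)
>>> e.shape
(2, 2)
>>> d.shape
(2, 7, 7)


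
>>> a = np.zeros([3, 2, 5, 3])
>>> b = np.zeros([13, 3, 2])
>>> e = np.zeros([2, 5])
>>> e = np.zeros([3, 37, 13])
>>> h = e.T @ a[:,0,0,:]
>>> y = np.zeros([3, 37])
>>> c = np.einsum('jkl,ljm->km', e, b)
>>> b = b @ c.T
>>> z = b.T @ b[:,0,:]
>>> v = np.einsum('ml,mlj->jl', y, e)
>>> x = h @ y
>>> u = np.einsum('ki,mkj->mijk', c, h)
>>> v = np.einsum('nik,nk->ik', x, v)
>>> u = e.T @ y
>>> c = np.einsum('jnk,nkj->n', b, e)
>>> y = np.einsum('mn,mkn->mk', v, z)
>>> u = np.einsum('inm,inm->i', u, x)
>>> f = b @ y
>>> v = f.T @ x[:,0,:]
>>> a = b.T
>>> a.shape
(37, 3, 13)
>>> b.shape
(13, 3, 37)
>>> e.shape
(3, 37, 13)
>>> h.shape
(13, 37, 3)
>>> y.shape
(37, 3)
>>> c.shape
(3,)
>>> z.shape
(37, 3, 37)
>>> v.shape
(3, 3, 37)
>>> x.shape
(13, 37, 37)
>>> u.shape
(13,)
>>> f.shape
(13, 3, 3)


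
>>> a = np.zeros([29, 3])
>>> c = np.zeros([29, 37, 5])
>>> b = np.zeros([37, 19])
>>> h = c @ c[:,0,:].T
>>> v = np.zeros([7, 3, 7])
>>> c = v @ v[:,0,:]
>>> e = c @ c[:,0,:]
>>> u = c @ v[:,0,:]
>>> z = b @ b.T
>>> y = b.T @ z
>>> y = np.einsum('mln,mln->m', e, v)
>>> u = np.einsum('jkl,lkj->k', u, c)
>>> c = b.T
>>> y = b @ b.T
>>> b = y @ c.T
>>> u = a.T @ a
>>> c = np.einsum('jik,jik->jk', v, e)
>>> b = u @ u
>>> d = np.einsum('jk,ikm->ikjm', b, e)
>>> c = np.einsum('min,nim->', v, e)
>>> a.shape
(29, 3)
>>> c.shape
()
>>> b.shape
(3, 3)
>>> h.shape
(29, 37, 29)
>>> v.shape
(7, 3, 7)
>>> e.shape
(7, 3, 7)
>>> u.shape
(3, 3)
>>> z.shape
(37, 37)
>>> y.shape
(37, 37)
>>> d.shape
(7, 3, 3, 7)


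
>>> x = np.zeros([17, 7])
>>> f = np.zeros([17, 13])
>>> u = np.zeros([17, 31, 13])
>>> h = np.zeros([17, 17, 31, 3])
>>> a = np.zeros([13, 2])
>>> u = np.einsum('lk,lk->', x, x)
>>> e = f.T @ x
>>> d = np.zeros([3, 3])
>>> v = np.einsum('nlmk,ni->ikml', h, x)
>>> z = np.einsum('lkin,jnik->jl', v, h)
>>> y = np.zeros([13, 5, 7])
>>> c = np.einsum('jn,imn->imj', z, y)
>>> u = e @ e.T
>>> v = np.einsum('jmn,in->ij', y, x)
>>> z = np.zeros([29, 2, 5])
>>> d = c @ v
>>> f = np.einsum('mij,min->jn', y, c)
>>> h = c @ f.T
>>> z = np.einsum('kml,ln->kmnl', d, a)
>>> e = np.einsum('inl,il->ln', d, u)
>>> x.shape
(17, 7)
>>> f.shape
(7, 17)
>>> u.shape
(13, 13)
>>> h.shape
(13, 5, 7)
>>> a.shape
(13, 2)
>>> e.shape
(13, 5)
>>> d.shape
(13, 5, 13)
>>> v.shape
(17, 13)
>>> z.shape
(13, 5, 2, 13)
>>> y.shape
(13, 5, 7)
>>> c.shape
(13, 5, 17)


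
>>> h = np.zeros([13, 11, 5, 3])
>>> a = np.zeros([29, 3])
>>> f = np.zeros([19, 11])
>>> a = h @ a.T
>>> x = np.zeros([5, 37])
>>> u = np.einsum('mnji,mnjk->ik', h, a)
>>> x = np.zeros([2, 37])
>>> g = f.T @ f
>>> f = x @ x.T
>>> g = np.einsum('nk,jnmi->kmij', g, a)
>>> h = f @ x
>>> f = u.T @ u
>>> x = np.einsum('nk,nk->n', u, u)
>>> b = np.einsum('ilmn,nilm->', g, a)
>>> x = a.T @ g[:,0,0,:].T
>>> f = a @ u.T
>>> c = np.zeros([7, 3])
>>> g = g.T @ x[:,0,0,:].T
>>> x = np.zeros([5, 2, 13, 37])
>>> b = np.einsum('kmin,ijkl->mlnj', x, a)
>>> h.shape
(2, 37)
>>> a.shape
(13, 11, 5, 29)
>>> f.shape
(13, 11, 5, 3)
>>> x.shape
(5, 2, 13, 37)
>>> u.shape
(3, 29)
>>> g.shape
(13, 29, 5, 29)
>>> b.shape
(2, 29, 37, 11)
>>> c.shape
(7, 3)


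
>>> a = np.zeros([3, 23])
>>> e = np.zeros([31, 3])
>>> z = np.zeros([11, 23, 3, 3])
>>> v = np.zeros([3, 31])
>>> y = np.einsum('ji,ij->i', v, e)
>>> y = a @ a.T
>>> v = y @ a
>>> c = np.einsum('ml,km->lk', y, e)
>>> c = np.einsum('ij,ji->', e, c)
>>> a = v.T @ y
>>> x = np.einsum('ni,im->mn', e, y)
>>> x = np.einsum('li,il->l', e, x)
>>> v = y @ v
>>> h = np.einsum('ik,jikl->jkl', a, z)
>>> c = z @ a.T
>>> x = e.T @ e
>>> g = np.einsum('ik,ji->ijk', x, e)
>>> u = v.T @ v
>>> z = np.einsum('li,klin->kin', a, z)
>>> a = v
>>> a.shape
(3, 23)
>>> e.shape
(31, 3)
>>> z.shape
(11, 3, 3)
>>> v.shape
(3, 23)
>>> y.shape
(3, 3)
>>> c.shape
(11, 23, 3, 23)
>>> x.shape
(3, 3)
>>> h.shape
(11, 3, 3)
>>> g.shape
(3, 31, 3)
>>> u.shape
(23, 23)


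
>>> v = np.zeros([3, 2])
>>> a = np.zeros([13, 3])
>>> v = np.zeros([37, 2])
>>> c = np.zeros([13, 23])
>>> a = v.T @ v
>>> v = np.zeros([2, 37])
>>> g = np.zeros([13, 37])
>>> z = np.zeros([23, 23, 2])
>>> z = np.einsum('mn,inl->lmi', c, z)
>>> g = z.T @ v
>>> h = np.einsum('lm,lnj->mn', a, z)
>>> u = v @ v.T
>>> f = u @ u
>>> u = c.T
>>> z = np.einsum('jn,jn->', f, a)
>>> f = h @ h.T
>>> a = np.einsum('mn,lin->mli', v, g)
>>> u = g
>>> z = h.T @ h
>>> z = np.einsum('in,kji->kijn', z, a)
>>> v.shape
(2, 37)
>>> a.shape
(2, 23, 13)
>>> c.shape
(13, 23)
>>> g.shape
(23, 13, 37)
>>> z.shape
(2, 13, 23, 13)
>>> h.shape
(2, 13)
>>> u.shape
(23, 13, 37)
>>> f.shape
(2, 2)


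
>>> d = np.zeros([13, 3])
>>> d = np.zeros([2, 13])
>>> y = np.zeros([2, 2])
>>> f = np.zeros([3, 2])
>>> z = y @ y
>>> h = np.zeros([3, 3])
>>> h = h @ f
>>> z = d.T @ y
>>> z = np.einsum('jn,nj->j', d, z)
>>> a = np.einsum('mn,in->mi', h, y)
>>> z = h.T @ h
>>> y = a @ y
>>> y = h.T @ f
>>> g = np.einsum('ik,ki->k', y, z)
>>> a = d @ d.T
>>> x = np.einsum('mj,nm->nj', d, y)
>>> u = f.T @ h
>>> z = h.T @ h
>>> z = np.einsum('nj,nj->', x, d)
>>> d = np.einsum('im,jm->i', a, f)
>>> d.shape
(2,)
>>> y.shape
(2, 2)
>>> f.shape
(3, 2)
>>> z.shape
()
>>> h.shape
(3, 2)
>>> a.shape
(2, 2)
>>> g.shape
(2,)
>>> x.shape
(2, 13)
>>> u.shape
(2, 2)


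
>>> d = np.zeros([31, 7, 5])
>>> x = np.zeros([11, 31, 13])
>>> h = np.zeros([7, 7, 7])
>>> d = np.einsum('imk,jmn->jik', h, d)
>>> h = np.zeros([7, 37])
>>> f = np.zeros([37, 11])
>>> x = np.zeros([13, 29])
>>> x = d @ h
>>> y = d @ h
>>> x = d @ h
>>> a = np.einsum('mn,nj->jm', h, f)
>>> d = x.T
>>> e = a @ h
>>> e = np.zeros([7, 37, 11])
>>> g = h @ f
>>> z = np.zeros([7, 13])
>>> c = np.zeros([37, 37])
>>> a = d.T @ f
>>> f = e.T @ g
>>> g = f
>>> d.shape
(37, 7, 31)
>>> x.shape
(31, 7, 37)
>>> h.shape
(7, 37)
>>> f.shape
(11, 37, 11)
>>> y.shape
(31, 7, 37)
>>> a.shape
(31, 7, 11)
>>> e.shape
(7, 37, 11)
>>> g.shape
(11, 37, 11)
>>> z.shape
(7, 13)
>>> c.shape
(37, 37)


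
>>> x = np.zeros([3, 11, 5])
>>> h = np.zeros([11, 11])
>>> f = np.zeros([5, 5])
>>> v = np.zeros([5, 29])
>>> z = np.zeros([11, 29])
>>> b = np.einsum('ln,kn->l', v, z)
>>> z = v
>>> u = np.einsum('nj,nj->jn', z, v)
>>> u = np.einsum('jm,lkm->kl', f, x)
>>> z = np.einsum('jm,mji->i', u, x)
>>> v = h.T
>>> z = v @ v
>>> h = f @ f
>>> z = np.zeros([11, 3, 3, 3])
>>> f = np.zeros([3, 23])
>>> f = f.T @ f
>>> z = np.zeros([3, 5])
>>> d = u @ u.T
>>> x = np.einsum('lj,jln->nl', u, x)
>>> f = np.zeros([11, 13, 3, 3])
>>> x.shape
(5, 11)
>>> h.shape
(5, 5)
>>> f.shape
(11, 13, 3, 3)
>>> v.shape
(11, 11)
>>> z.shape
(3, 5)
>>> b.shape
(5,)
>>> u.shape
(11, 3)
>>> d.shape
(11, 11)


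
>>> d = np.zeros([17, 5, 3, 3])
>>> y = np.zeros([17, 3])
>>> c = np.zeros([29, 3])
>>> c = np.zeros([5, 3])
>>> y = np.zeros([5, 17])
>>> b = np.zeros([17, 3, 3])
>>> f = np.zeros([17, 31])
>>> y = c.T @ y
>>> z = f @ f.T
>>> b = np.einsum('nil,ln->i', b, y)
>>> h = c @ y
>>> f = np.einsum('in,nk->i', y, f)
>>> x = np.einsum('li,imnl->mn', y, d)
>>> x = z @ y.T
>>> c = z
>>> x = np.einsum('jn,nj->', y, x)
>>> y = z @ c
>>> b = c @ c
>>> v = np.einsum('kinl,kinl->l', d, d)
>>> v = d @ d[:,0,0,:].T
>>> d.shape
(17, 5, 3, 3)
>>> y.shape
(17, 17)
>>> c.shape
(17, 17)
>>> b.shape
(17, 17)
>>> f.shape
(3,)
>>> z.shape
(17, 17)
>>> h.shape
(5, 17)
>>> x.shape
()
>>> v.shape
(17, 5, 3, 17)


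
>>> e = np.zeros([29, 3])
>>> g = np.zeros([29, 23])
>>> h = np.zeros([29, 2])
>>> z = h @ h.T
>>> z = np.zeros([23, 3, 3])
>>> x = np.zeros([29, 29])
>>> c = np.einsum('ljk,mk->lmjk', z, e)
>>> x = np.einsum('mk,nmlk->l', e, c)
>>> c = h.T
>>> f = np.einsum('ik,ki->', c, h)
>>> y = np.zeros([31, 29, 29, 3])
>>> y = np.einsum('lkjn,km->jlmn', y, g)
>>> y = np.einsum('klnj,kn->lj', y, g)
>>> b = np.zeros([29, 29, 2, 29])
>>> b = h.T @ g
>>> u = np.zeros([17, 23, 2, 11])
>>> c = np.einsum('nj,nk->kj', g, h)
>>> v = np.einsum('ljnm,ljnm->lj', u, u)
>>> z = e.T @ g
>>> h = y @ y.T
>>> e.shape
(29, 3)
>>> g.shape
(29, 23)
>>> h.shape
(31, 31)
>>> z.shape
(3, 23)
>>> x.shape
(3,)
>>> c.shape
(2, 23)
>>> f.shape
()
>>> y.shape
(31, 3)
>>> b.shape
(2, 23)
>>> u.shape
(17, 23, 2, 11)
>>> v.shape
(17, 23)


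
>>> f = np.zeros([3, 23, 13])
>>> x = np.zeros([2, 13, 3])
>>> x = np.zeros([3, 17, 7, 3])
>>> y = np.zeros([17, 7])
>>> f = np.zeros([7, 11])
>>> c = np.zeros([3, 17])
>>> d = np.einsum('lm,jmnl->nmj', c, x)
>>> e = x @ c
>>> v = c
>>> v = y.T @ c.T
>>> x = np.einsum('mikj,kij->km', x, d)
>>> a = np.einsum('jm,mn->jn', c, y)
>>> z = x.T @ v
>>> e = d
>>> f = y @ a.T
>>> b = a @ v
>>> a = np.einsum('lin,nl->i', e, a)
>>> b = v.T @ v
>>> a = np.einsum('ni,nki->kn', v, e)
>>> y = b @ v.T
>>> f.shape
(17, 3)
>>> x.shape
(7, 3)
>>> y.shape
(3, 7)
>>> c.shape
(3, 17)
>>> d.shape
(7, 17, 3)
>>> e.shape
(7, 17, 3)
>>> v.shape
(7, 3)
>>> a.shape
(17, 7)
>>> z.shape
(3, 3)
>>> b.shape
(3, 3)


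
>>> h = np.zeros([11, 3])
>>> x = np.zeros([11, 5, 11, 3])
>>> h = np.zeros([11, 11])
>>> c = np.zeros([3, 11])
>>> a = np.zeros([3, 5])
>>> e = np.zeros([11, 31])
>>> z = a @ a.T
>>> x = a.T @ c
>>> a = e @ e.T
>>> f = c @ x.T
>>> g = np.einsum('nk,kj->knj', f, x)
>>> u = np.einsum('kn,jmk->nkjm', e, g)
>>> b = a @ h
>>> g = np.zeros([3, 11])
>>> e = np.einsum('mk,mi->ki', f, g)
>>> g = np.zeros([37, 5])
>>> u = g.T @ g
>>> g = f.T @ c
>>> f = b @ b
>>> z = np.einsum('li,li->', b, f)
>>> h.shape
(11, 11)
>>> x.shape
(5, 11)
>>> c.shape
(3, 11)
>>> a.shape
(11, 11)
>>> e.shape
(5, 11)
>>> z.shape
()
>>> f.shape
(11, 11)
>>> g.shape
(5, 11)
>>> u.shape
(5, 5)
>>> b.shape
(11, 11)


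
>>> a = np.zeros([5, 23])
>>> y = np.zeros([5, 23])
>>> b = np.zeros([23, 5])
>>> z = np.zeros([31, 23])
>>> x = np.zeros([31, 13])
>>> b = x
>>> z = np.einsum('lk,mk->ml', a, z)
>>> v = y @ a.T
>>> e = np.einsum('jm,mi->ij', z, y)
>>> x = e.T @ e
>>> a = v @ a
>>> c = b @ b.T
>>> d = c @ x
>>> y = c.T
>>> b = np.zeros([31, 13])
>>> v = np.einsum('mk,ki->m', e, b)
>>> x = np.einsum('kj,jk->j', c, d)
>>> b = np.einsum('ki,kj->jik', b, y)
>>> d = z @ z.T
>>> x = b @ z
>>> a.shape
(5, 23)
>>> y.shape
(31, 31)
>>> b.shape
(31, 13, 31)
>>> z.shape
(31, 5)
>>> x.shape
(31, 13, 5)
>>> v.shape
(23,)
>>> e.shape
(23, 31)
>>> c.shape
(31, 31)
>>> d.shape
(31, 31)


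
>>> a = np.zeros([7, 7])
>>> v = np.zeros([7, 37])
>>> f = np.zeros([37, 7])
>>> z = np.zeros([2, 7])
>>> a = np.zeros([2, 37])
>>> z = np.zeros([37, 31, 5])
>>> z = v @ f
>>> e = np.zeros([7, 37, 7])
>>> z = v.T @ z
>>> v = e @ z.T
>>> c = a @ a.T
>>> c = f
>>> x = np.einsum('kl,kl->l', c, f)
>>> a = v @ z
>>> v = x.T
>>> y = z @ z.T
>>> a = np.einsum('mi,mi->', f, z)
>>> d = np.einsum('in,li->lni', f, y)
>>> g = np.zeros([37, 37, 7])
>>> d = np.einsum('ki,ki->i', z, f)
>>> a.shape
()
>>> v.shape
(7,)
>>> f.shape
(37, 7)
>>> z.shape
(37, 7)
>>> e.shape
(7, 37, 7)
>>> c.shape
(37, 7)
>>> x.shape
(7,)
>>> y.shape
(37, 37)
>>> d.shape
(7,)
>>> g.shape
(37, 37, 7)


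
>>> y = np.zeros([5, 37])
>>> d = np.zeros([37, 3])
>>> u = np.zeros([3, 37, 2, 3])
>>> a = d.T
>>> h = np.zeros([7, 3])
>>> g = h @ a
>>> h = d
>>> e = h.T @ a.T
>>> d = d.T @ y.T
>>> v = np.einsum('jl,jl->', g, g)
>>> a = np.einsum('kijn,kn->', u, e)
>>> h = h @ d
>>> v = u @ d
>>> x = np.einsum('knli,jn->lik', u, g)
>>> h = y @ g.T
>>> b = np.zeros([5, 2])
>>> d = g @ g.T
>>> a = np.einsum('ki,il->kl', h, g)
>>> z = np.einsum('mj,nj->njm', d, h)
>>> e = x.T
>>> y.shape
(5, 37)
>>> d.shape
(7, 7)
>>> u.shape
(3, 37, 2, 3)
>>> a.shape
(5, 37)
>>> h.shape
(5, 7)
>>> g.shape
(7, 37)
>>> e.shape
(3, 3, 2)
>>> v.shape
(3, 37, 2, 5)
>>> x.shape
(2, 3, 3)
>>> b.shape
(5, 2)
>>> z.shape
(5, 7, 7)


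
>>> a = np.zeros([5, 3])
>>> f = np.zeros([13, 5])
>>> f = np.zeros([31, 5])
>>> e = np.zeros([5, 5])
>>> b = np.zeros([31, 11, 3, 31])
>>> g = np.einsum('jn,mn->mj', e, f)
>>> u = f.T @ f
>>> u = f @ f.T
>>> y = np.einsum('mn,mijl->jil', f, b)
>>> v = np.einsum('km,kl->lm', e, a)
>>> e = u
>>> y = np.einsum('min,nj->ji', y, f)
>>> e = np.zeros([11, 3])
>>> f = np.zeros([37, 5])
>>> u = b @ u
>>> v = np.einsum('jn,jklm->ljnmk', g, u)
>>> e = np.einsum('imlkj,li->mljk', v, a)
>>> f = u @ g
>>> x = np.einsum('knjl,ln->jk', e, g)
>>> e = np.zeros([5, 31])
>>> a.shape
(5, 3)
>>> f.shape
(31, 11, 3, 5)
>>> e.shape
(5, 31)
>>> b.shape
(31, 11, 3, 31)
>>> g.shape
(31, 5)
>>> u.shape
(31, 11, 3, 31)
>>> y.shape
(5, 11)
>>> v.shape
(3, 31, 5, 31, 11)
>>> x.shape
(11, 31)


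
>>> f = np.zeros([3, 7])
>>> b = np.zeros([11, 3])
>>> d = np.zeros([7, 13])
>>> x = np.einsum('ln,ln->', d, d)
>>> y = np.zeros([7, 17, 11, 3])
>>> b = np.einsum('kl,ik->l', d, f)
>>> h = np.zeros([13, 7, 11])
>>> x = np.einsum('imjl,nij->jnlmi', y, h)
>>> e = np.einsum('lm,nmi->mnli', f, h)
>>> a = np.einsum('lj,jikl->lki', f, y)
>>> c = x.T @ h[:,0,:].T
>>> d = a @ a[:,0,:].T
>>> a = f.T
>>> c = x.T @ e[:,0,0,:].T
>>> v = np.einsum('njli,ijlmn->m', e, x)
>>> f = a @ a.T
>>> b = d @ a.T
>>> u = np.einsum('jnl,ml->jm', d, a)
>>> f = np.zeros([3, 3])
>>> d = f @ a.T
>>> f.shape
(3, 3)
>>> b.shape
(3, 11, 7)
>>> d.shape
(3, 7)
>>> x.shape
(11, 13, 3, 17, 7)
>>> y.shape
(7, 17, 11, 3)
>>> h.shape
(13, 7, 11)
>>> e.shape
(7, 13, 3, 11)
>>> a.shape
(7, 3)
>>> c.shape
(7, 17, 3, 13, 7)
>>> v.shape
(17,)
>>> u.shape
(3, 7)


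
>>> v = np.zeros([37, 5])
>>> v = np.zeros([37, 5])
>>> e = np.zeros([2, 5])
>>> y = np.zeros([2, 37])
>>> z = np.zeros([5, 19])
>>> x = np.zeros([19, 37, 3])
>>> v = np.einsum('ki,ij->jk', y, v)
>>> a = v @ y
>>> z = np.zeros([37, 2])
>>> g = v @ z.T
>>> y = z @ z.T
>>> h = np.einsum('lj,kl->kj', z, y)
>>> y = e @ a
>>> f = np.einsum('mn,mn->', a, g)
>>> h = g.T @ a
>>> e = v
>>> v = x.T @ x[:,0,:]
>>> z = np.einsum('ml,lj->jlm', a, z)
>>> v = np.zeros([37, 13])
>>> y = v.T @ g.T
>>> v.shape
(37, 13)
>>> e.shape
(5, 2)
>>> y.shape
(13, 5)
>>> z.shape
(2, 37, 5)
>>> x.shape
(19, 37, 3)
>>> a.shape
(5, 37)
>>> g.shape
(5, 37)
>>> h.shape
(37, 37)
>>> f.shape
()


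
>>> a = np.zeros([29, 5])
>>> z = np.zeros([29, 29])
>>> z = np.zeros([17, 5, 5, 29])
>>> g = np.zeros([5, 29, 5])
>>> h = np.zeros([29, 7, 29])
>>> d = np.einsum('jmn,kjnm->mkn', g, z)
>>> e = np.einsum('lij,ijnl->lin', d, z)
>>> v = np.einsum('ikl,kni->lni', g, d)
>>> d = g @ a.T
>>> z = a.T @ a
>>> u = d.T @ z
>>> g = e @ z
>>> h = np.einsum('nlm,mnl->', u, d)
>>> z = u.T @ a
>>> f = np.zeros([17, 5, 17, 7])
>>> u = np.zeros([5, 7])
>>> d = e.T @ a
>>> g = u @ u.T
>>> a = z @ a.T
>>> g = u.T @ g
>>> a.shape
(5, 29, 29)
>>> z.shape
(5, 29, 5)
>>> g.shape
(7, 5)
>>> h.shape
()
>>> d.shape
(5, 17, 5)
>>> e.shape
(29, 17, 5)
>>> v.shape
(5, 17, 5)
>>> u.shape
(5, 7)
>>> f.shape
(17, 5, 17, 7)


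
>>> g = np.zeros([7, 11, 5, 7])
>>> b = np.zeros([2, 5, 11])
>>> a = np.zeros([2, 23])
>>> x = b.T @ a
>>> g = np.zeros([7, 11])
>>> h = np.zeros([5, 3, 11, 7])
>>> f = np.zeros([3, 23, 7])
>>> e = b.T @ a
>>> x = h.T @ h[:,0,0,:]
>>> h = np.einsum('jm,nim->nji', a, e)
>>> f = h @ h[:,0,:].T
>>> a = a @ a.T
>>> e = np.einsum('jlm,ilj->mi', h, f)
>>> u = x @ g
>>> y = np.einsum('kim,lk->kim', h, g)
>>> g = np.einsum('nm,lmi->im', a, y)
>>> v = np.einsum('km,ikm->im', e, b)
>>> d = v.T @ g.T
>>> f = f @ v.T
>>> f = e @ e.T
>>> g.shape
(5, 2)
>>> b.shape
(2, 5, 11)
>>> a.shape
(2, 2)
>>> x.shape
(7, 11, 3, 7)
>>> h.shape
(11, 2, 5)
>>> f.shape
(5, 5)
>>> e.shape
(5, 11)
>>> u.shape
(7, 11, 3, 11)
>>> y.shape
(11, 2, 5)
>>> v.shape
(2, 11)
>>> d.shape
(11, 5)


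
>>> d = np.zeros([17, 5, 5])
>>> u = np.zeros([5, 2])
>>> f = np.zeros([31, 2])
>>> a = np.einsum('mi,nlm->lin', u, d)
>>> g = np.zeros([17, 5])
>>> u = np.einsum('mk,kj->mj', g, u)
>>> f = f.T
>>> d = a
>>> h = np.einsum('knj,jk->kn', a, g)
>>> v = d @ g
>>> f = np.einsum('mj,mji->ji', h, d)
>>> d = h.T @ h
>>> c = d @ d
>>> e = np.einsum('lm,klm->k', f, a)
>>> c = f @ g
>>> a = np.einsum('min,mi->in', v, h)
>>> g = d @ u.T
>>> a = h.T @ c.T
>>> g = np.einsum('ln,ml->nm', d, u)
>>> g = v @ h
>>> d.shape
(2, 2)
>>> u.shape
(17, 2)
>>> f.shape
(2, 17)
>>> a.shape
(2, 2)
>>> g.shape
(5, 2, 2)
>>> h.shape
(5, 2)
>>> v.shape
(5, 2, 5)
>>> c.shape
(2, 5)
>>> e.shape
(5,)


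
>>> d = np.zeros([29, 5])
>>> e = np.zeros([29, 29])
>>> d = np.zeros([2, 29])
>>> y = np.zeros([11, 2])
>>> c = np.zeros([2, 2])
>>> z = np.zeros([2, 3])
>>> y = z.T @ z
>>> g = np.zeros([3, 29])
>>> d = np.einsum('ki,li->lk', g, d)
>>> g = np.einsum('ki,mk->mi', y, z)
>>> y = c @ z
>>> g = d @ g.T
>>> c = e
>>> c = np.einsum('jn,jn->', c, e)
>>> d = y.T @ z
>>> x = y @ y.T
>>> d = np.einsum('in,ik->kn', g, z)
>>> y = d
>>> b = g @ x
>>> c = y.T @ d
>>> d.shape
(3, 2)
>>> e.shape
(29, 29)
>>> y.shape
(3, 2)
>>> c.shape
(2, 2)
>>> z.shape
(2, 3)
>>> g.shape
(2, 2)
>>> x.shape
(2, 2)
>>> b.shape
(2, 2)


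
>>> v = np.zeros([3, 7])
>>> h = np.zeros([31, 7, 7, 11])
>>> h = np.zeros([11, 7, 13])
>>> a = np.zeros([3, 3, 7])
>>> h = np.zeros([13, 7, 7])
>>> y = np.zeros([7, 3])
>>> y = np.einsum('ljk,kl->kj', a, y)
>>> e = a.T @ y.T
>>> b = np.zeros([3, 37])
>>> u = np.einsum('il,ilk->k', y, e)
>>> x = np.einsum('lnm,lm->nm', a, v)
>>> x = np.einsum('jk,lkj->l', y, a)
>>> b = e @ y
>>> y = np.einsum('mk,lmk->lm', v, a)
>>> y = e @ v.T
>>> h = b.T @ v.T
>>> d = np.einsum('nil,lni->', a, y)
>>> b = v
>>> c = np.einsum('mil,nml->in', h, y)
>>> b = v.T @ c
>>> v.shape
(3, 7)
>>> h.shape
(3, 3, 3)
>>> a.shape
(3, 3, 7)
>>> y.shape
(7, 3, 3)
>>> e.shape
(7, 3, 7)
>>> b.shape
(7, 7)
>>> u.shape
(7,)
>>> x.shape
(3,)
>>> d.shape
()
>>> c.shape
(3, 7)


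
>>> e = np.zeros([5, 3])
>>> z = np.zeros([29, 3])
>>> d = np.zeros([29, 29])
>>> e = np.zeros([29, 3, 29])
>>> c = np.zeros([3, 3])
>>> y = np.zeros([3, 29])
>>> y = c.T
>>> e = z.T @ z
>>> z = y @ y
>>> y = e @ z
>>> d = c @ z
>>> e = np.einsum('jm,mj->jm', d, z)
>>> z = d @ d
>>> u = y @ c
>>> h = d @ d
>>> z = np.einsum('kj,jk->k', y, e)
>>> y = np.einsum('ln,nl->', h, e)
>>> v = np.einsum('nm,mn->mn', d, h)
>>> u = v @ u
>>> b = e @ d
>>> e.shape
(3, 3)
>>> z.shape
(3,)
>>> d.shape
(3, 3)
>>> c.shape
(3, 3)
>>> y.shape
()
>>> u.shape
(3, 3)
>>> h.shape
(3, 3)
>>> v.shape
(3, 3)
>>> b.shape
(3, 3)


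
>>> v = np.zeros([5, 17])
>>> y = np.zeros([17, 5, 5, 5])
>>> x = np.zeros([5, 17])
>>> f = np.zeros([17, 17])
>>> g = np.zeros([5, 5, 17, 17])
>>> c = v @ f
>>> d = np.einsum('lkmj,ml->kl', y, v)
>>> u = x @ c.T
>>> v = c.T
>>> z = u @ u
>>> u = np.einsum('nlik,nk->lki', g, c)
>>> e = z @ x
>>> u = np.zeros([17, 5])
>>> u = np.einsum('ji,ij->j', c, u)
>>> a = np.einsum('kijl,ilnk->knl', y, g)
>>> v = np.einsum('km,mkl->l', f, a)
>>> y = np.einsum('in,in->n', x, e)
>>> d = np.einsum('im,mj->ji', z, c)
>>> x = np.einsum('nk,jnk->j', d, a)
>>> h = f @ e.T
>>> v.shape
(5,)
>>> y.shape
(17,)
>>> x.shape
(17,)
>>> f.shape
(17, 17)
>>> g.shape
(5, 5, 17, 17)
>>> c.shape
(5, 17)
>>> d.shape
(17, 5)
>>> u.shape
(5,)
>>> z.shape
(5, 5)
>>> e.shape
(5, 17)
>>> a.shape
(17, 17, 5)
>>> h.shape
(17, 5)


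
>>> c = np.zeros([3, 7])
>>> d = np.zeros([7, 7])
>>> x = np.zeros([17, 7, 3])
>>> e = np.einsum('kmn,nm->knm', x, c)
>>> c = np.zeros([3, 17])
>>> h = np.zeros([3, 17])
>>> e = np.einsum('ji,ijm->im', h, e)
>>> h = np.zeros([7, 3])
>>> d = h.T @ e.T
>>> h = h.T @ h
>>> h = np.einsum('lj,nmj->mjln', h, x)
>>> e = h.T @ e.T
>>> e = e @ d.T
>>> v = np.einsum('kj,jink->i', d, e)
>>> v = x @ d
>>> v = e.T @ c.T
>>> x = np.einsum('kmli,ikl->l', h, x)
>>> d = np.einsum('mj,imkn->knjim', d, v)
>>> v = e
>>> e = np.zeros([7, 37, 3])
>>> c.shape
(3, 17)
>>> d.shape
(3, 3, 17, 3, 3)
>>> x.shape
(3,)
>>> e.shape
(7, 37, 3)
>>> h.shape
(7, 3, 3, 17)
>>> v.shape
(17, 3, 3, 3)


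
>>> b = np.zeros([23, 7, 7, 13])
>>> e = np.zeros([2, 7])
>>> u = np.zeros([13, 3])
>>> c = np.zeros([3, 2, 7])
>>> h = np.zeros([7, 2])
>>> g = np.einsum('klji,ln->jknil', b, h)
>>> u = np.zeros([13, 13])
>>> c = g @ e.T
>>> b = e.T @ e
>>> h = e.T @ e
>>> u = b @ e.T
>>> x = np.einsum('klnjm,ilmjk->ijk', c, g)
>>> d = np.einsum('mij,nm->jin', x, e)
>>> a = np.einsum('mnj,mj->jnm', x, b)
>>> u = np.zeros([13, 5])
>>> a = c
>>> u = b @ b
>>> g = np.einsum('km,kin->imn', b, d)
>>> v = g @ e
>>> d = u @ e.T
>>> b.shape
(7, 7)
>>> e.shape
(2, 7)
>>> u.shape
(7, 7)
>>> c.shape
(7, 23, 2, 13, 2)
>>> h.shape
(7, 7)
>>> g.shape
(13, 7, 2)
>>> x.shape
(7, 13, 7)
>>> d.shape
(7, 2)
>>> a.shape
(7, 23, 2, 13, 2)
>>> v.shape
(13, 7, 7)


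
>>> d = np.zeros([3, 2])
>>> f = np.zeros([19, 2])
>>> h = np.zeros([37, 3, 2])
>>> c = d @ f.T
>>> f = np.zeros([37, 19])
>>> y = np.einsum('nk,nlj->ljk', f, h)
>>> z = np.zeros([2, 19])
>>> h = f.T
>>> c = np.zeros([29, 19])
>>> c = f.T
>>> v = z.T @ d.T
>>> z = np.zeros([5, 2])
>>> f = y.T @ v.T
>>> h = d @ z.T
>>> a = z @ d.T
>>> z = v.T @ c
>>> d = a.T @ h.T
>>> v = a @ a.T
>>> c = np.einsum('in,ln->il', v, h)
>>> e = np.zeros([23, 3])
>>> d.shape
(3, 3)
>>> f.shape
(19, 2, 19)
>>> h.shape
(3, 5)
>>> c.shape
(5, 3)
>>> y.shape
(3, 2, 19)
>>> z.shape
(3, 37)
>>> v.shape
(5, 5)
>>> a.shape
(5, 3)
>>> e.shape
(23, 3)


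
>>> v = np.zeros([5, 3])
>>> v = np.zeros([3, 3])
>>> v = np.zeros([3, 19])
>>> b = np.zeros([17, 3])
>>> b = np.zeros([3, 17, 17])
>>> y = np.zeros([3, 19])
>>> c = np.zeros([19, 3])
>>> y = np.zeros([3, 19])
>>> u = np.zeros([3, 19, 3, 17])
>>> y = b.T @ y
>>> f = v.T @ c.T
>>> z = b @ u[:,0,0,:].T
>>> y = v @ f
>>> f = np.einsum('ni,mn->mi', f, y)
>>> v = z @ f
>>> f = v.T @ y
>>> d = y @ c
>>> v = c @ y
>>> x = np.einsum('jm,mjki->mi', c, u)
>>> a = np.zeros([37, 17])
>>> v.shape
(19, 19)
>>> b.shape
(3, 17, 17)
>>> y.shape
(3, 19)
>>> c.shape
(19, 3)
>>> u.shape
(3, 19, 3, 17)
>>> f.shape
(19, 17, 19)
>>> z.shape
(3, 17, 3)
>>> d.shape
(3, 3)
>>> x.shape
(3, 17)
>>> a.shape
(37, 17)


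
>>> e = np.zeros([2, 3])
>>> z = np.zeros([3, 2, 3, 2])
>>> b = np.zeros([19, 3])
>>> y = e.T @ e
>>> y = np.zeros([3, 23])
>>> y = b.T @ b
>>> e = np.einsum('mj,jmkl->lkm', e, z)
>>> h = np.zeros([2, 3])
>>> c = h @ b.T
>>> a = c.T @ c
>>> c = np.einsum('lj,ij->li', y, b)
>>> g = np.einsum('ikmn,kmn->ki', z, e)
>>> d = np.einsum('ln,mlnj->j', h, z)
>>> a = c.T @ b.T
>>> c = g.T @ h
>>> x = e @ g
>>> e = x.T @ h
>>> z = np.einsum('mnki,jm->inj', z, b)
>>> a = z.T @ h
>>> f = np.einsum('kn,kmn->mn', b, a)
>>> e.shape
(3, 3, 3)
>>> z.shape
(2, 2, 19)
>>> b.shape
(19, 3)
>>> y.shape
(3, 3)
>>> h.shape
(2, 3)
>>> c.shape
(3, 3)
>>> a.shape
(19, 2, 3)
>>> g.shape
(2, 3)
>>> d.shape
(2,)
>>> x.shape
(2, 3, 3)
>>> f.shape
(2, 3)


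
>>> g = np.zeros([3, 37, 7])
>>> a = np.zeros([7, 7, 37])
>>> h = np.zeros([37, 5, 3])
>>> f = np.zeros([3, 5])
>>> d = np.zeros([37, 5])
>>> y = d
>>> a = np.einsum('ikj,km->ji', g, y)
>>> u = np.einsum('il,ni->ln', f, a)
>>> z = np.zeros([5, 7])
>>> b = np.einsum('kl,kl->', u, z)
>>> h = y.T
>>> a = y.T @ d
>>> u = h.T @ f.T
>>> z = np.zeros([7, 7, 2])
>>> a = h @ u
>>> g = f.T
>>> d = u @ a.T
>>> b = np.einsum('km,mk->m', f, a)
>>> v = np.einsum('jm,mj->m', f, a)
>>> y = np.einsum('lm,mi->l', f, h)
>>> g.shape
(5, 3)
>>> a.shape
(5, 3)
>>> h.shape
(5, 37)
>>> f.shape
(3, 5)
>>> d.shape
(37, 5)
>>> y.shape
(3,)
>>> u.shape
(37, 3)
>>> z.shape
(7, 7, 2)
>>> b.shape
(5,)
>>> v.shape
(5,)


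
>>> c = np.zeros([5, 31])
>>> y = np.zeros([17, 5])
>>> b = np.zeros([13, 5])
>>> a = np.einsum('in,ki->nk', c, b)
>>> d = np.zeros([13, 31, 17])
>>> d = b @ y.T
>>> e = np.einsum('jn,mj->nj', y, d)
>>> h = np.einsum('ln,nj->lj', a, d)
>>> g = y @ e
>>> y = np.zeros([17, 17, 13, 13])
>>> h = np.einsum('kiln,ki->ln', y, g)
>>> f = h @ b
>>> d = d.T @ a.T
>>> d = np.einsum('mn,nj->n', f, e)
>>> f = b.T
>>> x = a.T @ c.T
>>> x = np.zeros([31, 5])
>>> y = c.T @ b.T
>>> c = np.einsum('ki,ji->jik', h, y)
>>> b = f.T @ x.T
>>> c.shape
(31, 13, 13)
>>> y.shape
(31, 13)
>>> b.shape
(13, 31)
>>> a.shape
(31, 13)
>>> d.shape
(5,)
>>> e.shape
(5, 17)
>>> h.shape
(13, 13)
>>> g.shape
(17, 17)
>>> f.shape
(5, 13)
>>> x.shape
(31, 5)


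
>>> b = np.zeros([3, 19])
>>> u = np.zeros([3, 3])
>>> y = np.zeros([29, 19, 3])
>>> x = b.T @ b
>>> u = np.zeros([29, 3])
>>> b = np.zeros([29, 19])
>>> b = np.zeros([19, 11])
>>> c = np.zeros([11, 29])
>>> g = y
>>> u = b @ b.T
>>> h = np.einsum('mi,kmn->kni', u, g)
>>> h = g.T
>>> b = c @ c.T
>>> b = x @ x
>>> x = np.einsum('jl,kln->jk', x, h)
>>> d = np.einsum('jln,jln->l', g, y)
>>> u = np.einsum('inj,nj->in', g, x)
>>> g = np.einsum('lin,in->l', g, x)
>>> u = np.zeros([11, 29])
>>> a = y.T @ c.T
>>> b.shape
(19, 19)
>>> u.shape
(11, 29)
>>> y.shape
(29, 19, 3)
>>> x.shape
(19, 3)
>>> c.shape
(11, 29)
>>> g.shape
(29,)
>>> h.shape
(3, 19, 29)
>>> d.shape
(19,)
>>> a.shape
(3, 19, 11)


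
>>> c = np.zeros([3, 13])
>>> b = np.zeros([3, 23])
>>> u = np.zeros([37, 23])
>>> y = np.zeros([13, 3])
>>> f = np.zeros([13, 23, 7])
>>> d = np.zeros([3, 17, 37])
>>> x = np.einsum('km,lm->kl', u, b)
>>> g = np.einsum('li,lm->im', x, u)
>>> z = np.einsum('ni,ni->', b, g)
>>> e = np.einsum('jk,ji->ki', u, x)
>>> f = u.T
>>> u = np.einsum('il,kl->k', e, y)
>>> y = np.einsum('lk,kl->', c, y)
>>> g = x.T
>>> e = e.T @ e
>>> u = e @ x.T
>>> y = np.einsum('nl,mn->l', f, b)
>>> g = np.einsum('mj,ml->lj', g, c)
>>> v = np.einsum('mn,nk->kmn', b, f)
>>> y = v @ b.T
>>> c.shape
(3, 13)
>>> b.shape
(3, 23)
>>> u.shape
(3, 37)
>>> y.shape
(37, 3, 3)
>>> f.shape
(23, 37)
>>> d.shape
(3, 17, 37)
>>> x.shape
(37, 3)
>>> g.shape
(13, 37)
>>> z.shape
()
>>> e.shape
(3, 3)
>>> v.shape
(37, 3, 23)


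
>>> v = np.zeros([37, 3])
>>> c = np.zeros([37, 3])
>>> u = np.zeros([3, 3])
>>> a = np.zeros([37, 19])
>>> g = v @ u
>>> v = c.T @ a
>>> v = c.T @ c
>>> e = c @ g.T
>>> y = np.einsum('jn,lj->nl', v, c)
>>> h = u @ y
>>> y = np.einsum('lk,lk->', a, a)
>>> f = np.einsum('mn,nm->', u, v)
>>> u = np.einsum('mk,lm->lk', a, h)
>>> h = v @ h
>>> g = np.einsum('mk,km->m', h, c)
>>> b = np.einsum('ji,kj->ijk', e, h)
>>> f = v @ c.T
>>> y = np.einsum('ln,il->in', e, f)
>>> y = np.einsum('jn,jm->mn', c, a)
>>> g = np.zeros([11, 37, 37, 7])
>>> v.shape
(3, 3)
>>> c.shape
(37, 3)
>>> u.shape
(3, 19)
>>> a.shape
(37, 19)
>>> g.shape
(11, 37, 37, 7)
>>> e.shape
(37, 37)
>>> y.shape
(19, 3)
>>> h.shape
(3, 37)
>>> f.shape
(3, 37)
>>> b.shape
(37, 37, 3)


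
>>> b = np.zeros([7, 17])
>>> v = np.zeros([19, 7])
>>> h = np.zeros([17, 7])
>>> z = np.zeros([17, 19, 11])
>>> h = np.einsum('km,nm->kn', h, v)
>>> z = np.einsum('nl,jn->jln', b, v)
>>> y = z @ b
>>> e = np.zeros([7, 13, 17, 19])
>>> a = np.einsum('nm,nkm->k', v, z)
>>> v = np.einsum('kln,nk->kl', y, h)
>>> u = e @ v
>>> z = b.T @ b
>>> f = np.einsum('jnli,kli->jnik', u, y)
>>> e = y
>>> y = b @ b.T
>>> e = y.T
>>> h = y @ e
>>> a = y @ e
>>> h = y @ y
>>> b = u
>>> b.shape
(7, 13, 17, 17)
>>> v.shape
(19, 17)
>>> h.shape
(7, 7)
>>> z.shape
(17, 17)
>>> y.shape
(7, 7)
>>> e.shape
(7, 7)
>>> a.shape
(7, 7)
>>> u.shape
(7, 13, 17, 17)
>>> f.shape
(7, 13, 17, 19)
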